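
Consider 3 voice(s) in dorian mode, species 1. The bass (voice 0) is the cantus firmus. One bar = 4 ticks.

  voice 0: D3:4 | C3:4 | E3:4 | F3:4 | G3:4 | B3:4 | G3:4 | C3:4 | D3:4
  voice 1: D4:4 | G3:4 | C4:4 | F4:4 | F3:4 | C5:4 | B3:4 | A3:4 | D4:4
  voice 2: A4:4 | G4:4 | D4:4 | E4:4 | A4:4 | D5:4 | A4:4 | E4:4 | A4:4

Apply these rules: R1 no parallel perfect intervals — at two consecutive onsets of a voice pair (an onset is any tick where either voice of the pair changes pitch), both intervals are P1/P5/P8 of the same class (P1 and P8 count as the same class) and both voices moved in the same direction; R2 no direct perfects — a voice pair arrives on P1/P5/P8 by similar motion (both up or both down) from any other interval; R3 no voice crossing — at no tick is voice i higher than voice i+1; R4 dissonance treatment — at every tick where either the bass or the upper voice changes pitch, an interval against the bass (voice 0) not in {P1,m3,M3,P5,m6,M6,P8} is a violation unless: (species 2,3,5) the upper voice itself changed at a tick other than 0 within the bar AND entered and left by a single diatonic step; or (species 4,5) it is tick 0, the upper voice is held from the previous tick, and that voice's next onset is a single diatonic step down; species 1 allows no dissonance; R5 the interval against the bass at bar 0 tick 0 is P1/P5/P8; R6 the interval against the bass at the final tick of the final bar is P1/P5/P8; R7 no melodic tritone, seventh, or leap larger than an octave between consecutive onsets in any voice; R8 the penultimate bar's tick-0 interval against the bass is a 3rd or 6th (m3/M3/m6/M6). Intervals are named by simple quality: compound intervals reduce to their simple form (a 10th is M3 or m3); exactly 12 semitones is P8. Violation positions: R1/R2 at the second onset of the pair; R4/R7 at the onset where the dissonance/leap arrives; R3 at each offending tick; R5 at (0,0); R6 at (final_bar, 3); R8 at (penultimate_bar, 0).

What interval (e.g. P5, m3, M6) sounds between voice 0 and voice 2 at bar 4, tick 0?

voice 0=G3 voice 2=A4 -> M2

M2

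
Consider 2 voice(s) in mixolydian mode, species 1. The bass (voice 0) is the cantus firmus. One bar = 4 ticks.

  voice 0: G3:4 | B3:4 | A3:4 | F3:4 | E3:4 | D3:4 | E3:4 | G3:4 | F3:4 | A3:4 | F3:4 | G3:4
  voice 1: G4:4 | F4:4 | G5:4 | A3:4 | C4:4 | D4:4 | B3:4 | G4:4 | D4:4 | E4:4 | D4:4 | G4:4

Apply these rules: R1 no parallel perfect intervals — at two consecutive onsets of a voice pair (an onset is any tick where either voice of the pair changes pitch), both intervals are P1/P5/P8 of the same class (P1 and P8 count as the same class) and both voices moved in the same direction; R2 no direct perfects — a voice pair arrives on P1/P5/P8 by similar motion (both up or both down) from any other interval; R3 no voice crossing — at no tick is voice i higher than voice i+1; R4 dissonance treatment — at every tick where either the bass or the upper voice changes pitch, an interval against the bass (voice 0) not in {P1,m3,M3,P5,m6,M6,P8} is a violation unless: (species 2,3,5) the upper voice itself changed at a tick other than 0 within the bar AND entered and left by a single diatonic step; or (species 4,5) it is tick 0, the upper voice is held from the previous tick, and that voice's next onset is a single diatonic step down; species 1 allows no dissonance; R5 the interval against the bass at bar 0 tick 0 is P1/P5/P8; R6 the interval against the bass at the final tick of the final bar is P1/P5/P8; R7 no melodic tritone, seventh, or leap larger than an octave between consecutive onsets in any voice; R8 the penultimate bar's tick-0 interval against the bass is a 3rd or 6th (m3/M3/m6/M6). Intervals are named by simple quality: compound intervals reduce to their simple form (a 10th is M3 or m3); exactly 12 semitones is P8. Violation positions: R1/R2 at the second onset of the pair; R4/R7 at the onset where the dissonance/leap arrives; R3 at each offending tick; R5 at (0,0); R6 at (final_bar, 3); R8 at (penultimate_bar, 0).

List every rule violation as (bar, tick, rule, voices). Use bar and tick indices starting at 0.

(1, 0, R4, (0, 1))
(2, 0, R4, (0, 1))
(2, 0, R7, (1,))
(3, 0, R7, (1,))
(7, 0, R2, (0, 1))
(9, 0, R2, (0, 1))
(11, 0, R2, (0, 1))

bar 0: v0=G3 v1=G4 downbeat P8
bar 1: v0=B3 v1=F4 downbeat TT
bar 2: v0=A3 v1=G5 downbeat m7
bar 3: v0=F3 v1=A3 downbeat M3
bar 4: v0=E3 v1=C4 downbeat m6
bar 5: v0=D3 v1=D4 downbeat P8
bar 6: v0=E3 v1=B3 downbeat P5
bar 7: v0=G3 v1=G4 downbeat P8
bar 8: v0=F3 v1=D4 downbeat M6
bar 9: v0=A3 v1=E4 downbeat P5
bar 10: v0=F3 v1=D4 downbeat M6
bar 11: v0=G3 v1=G4 downbeat P8
  -> R4 @ bar 1 tick 0 v(0, 1): B3/F4 TT untreated
  -> R4 @ bar 2 tick 0 v(0, 1): A3/G5 m7 untreated
  -> R7 @ bar 2 tick 0 v(1,): F4->G5 leap 14st
  -> R7 @ bar 3 tick 0 v(1,): G5->A3 leap 22st
  -> R2 @ bar 7 tick 0 v(0, 1): E3/B3 P5 -> G3/G4 P8 similar
  -> R2 @ bar 9 tick 0 v(0, 1): F3/D4 M6 -> A3/E4 P5 similar
  -> R2 @ bar 11 tick 0 v(0, 1): F3/D4 M6 -> G3/G4 P8 similar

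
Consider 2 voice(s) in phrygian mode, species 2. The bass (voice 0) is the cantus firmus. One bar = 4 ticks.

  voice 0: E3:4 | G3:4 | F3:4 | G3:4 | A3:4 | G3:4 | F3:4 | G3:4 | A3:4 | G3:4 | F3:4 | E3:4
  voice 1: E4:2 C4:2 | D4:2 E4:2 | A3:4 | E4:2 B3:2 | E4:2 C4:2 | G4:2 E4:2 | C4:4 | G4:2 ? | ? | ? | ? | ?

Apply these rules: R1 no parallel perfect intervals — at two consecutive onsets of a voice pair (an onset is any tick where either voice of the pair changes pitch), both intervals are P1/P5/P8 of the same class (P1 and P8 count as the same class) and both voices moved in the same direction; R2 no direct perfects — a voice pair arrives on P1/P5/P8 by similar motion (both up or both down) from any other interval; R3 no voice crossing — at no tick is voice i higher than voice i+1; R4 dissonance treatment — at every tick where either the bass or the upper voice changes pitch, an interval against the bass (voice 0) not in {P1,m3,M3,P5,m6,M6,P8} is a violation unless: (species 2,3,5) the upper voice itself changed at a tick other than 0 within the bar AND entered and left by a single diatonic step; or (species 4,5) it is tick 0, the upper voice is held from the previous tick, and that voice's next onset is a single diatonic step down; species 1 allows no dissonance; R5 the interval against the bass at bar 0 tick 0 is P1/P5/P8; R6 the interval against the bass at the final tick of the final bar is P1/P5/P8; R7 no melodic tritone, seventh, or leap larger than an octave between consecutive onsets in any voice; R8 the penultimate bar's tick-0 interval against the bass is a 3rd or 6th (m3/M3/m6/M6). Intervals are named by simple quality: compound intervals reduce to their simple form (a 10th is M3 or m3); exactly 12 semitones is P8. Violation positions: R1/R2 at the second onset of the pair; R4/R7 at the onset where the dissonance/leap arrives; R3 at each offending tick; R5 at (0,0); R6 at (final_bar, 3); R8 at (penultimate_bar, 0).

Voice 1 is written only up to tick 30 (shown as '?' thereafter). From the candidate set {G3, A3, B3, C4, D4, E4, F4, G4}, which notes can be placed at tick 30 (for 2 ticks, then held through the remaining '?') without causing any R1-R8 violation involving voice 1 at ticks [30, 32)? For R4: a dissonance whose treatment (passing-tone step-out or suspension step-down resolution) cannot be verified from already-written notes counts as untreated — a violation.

G3: legal
A3: violates R4,R7
B3: legal
C4: violates R4
D4: legal
E4: legal
F4: violates R4
G4: legal

{B3, D4, E4, G3, G4}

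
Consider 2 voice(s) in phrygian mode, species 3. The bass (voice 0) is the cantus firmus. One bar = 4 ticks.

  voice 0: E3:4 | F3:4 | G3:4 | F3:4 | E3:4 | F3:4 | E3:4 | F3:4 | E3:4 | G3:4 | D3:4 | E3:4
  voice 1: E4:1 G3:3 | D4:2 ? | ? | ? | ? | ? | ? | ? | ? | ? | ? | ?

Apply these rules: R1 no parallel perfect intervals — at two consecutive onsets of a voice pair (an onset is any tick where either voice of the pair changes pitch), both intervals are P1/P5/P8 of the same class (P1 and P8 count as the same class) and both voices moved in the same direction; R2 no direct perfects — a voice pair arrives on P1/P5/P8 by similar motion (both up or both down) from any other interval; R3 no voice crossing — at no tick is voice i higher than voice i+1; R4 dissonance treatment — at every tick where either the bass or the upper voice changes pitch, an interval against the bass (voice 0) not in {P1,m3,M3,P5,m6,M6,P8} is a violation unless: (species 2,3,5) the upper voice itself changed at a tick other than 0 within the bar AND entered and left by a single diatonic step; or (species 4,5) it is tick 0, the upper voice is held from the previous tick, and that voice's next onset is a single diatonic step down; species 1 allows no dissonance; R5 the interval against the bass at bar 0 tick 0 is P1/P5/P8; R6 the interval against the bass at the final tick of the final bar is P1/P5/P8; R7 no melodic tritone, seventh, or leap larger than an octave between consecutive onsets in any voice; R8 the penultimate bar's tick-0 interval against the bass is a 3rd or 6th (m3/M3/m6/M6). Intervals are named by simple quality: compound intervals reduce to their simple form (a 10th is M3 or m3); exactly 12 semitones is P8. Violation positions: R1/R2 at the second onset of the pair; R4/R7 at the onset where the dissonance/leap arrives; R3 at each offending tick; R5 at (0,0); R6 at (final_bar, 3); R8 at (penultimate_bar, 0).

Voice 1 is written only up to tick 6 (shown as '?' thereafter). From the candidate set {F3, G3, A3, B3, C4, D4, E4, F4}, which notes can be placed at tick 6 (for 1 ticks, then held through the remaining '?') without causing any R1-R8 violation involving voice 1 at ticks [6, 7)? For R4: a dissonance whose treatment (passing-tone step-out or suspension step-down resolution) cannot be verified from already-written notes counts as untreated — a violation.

F3: legal
G3: violates R4
A3: legal
B3: violates R4
C4: legal
D4: legal
E4: violates R4
F4: legal

{A3, C4, D4, F3, F4}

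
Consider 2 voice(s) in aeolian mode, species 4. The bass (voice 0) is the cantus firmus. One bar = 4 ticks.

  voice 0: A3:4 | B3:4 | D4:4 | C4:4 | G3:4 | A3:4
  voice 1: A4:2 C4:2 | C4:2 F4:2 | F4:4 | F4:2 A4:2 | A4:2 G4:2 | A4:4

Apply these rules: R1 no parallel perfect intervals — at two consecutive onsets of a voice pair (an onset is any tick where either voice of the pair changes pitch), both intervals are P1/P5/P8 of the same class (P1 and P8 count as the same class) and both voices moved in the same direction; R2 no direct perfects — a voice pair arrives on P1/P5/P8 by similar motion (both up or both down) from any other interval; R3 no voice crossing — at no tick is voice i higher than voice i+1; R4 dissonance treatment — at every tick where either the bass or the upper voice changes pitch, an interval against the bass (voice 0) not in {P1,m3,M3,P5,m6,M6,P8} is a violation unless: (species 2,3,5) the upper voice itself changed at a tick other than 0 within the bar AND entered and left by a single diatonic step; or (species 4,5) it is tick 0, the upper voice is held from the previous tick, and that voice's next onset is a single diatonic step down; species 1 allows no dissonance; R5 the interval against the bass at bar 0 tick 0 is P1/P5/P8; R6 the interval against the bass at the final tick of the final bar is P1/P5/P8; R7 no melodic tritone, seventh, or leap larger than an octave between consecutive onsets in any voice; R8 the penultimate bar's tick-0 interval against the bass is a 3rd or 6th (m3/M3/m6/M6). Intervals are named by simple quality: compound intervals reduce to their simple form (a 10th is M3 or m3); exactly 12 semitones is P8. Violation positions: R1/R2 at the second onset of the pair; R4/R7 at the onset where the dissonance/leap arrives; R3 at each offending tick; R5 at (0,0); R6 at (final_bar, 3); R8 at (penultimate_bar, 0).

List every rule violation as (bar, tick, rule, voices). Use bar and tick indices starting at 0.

bar 0: v0=A3 v1=A4 downbeat P8
bar 1: v0=B3 v1=C4 downbeat m2
bar 2: v0=D4 v1=F4 downbeat m3
bar 3: v0=C4 v1=F4 downbeat P4
bar 4: v0=G3 v1=A4 downbeat M2
bar 5: v0=A3 v1=A4 downbeat P8
  -> R4 @ bar 1 tick 0 v(0, 1): B3/C4 m2 untreated
  -> R4 @ bar 1 tick 2 v(0, 1): B3/F4 TT untreated
  -> R4 @ bar 3 tick 0 v(0, 1): C4/F4 P4 untreated
  -> R8 @ bar 4 tick 0 v(0, 1): penult M2 not 3rd/6th
  -> R1 @ bar 5 tick 0 v(0, 1): G3/G4 P8 -> A3/A4 P8 similar

(1, 0, R4, (0, 1))
(1, 2, R4, (0, 1))
(3, 0, R4, (0, 1))
(4, 0, R8, (0, 1))
(5, 0, R1, (0, 1))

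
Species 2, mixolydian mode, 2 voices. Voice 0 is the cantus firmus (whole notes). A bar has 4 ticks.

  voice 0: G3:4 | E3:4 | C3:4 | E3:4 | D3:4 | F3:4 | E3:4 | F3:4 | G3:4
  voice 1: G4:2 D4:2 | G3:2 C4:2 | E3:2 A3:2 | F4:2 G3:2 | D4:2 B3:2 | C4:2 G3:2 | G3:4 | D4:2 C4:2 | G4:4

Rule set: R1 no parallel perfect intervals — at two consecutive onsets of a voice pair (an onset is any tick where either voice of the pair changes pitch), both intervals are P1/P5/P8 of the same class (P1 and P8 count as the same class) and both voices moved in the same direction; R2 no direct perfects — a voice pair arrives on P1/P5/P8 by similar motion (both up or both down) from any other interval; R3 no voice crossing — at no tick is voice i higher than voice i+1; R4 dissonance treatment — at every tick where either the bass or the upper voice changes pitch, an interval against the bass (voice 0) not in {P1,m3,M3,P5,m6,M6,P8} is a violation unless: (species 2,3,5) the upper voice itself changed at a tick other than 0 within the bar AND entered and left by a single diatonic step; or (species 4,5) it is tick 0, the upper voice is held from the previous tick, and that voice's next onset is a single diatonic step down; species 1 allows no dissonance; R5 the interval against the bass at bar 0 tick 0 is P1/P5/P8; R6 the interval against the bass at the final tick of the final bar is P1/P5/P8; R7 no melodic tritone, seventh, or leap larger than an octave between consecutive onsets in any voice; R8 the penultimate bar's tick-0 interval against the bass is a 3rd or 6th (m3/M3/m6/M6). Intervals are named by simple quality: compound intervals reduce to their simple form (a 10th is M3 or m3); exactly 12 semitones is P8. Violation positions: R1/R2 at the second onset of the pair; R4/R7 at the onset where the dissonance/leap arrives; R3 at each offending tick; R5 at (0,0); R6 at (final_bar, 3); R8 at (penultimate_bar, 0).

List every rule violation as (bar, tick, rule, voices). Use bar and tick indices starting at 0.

(3, 0, R4, (0, 1))
(3, 2, R7, (1,))
(5, 0, R2, (0, 1))
(5, 2, R4, (0, 1))
(8, 0, R2, (0, 1))

bar 0: v0=G3 v1=G4 downbeat P8
bar 1: v0=E3 v1=G3 downbeat m3
bar 2: v0=C3 v1=E3 downbeat M3
bar 3: v0=E3 v1=F4 downbeat m2
bar 4: v0=D3 v1=D4 downbeat P8
bar 5: v0=F3 v1=C4 downbeat P5
bar 6: v0=E3 v1=G3 downbeat m3
bar 7: v0=F3 v1=D4 downbeat M6
bar 8: v0=G3 v1=G4 downbeat P8
  -> R4 @ bar 3 tick 0 v(0, 1): E3/F4 m2 untreated
  -> R7 @ bar 3 tick 2 v(1,): F4->G3 leap 10st
  -> R2 @ bar 5 tick 0 v(0, 1): D3/B3 M6 -> F3/C4 P5 similar
  -> R4 @ bar 5 tick 2 v(0, 1): F3/G3 M2 untreated
  -> R2 @ bar 8 tick 0 v(0, 1): F3/C4 P5 -> G3/G4 P8 similar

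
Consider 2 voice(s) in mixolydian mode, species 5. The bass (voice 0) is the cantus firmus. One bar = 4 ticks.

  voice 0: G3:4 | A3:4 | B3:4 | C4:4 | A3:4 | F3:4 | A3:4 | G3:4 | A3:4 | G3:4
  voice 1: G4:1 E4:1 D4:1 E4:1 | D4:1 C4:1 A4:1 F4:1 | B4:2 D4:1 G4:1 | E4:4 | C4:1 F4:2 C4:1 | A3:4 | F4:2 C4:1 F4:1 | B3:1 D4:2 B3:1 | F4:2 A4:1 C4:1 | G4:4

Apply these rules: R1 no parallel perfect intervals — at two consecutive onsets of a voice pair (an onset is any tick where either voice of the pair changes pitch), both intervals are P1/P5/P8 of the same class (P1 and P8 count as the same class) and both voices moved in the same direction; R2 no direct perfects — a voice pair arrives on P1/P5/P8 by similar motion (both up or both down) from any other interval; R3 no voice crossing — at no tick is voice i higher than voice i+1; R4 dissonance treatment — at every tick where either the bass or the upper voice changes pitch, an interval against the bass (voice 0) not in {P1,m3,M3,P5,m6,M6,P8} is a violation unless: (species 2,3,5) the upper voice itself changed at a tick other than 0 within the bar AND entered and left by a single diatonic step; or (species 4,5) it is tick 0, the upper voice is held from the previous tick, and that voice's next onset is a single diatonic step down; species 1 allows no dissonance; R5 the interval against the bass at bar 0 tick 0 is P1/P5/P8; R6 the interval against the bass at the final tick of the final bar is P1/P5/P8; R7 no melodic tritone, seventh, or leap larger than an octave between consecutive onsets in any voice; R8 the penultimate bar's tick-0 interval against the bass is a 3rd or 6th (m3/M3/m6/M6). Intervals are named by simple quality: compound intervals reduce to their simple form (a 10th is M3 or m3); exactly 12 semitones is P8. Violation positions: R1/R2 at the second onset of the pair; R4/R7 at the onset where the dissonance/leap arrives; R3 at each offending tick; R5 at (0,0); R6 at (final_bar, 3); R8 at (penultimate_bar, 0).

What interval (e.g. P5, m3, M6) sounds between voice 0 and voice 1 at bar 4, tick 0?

m3

voice 0=A3 voice 1=C4 -> m3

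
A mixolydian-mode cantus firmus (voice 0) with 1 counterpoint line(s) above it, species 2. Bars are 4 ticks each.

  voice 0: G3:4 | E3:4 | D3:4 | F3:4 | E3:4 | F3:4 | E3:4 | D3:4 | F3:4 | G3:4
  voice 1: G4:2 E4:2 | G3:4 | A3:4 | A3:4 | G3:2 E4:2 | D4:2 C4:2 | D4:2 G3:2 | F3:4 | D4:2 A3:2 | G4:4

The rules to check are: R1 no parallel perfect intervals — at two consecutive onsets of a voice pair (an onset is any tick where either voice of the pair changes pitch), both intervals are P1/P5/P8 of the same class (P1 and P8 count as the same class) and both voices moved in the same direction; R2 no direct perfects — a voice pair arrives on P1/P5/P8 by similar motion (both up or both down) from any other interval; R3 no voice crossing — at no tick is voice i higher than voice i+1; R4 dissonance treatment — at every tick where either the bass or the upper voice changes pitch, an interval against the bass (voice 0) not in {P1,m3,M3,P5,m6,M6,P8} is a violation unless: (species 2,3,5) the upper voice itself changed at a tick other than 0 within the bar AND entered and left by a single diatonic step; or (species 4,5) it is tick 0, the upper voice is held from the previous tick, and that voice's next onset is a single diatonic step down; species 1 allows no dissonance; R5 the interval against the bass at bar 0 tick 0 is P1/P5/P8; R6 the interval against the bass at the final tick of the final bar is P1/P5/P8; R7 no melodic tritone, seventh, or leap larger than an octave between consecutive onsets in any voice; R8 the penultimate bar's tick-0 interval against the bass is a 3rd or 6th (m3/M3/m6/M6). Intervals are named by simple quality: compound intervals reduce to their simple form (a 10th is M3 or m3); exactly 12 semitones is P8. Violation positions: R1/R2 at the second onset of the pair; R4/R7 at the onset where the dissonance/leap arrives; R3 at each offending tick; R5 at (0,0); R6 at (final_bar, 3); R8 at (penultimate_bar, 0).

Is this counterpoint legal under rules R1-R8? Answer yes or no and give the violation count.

bar 0: v0=G3 v1=G4 (P8)
bar 1: v0=E3 v1=G3 (m3)
bar 2: v0=D3 v1=A3 (P5)
bar 3: v0=F3 v1=A3 (M3)
bar 4: v0=E3 v1=G3 (m3)
bar 5: v0=F3 v1=D4 (M6)
bar 6: v0=E3 v1=D4 (m7)
bar 7: v0=D3 v1=F3 (m3)
bar 8: v0=F3 v1=D4 (M6)
bar 9: v0=G3 v1=G4 (P8)
  R4 @ bar6.0: E3/D4 m7 untreated
  R2 @ bar9.0: F3/A3 M3 -> G3/G4 P8 similar
  R7 @ bar9.0: A3->G4 leap 10st

No (3 violations)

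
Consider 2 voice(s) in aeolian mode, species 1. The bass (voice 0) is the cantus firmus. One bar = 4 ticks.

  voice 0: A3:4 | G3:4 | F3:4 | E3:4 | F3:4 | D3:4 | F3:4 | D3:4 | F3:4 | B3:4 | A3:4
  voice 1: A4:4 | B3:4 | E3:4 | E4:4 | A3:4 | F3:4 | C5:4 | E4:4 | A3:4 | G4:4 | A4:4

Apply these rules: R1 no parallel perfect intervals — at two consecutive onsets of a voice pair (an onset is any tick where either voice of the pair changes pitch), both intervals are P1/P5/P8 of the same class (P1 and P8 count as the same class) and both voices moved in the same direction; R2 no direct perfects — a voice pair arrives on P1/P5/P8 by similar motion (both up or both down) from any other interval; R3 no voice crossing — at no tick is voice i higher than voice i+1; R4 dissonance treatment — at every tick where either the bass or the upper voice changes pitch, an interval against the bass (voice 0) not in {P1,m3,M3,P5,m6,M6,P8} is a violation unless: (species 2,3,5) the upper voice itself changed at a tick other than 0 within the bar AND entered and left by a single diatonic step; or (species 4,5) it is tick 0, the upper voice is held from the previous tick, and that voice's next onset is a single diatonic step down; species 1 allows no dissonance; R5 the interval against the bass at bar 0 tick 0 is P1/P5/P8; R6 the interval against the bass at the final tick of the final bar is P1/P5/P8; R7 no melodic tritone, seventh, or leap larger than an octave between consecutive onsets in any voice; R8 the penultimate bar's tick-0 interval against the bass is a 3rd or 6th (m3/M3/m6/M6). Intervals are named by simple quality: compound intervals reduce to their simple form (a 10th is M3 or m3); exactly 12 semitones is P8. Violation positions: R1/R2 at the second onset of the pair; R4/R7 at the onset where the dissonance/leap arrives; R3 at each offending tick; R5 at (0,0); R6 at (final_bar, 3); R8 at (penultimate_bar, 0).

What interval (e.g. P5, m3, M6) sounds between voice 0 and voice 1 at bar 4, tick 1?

voice 0=F3 voice 1=A3 -> M3

M3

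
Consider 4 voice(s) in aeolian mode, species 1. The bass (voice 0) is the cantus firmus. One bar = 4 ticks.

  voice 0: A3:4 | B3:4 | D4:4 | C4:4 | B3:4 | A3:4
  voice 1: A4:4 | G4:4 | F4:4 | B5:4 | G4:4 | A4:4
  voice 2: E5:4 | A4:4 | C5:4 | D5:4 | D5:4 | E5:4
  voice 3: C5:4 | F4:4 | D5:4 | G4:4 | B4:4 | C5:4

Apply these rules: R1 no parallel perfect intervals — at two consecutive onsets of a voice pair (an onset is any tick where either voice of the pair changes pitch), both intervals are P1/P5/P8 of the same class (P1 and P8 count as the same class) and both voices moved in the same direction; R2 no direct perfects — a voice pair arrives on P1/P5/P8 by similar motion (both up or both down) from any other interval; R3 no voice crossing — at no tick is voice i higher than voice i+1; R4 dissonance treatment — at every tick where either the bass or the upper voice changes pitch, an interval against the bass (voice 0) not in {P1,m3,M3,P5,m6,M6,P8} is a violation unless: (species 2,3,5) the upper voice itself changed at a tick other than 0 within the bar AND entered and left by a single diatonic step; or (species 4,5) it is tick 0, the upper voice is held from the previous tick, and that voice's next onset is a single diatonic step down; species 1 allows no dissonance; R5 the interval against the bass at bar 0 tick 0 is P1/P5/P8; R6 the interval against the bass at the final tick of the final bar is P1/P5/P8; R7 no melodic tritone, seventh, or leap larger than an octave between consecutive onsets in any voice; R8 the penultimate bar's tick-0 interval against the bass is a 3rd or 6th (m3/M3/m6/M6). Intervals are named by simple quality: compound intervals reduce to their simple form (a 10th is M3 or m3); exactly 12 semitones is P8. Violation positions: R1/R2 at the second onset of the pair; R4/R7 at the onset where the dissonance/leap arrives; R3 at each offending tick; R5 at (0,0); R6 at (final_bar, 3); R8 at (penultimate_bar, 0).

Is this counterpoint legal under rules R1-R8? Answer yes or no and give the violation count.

bar 0: v0=A3 v1=A4 v2=E5 v3=C5 (m3)
bar 1: v0=B3 v1=G4 v2=A4 v3=F4 (TT)
bar 2: v0=D4 v1=F4 v2=C5 v3=D5 (P8)
bar 3: v0=C4 v1=B5 v2=D5 v3=G4 (P5)
bar 4: v0=B3 v1=G4 v2=D5 v3=B4 (P8)
bar 5: v0=A3 v1=A4 v2=E5 v3=C5 (m3)
  R3 @ bar0.0: E5 above C5
  R5 @ bar0.0: opens on m3
  R3 @ bar0.1: E5 above C5
  R3 @ bar0.2: E5 above C5
  R3 @ bar0.3: E5 above C5
  R3 @ bar1.0: A4 above F4
  R4 @ bar1.0: B3/A4 m7 untreated
  R4 @ bar1.0: B3/F4 TT untreated
  R3 @ bar1.1: A4 above F4
  R3 @ bar1.2: A4 above F4
  R3 @ bar1.3: A4 above F4
  R2 @ bar2.0: B3/F4 TT -> D4/D5 P8 similar
  R4 @ bar2.0: D4/C5 m7 untreated
  R2 @ bar3.0: D4/D5 P8 -> C4/G4 P5 similar
  R3 @ bar3.0: B5 above D5
  R3 @ bar3.0: D5 above G4
  R4 @ bar3.0: C4/B5 M7 untreated
  R4 @ bar3.0: C4/D5 M2 untreated
  R7 @ bar3.0: F4->B5 leap 18st
  R3 @ bar3.1: B5 above D5
  R3 @ bar3.1: D5 above G4
  R3 @ bar3.2: B5 above D5
  R3 @ bar3.2: D5 above G4
  R3 @ bar3.3: B5 above D5
  R3 @ bar3.3: D5 above G4
  R3 @ bar4.0: D5 above B4
  R7 @ bar4.0: B5->G4 leap 16st
  R8 @ bar4.0: penult P8 not 3rd/6th
  R3 @ bar4.1: D5 above B4
  R3 @ bar4.2: D5 above B4
  R3 @ bar4.3: D5 above B4
  R1 @ bar5.0: G4/D5 P5 -> A4/E5 P5 similar
  R3 @ bar5.0: E5 above C5
  R3 @ bar5.1: E5 above C5
  R3 @ bar5.2: E5 above C5
  R3 @ bar5.3: E5 above C5
  R6 @ bar5.3: closes on m3

No (37 violations)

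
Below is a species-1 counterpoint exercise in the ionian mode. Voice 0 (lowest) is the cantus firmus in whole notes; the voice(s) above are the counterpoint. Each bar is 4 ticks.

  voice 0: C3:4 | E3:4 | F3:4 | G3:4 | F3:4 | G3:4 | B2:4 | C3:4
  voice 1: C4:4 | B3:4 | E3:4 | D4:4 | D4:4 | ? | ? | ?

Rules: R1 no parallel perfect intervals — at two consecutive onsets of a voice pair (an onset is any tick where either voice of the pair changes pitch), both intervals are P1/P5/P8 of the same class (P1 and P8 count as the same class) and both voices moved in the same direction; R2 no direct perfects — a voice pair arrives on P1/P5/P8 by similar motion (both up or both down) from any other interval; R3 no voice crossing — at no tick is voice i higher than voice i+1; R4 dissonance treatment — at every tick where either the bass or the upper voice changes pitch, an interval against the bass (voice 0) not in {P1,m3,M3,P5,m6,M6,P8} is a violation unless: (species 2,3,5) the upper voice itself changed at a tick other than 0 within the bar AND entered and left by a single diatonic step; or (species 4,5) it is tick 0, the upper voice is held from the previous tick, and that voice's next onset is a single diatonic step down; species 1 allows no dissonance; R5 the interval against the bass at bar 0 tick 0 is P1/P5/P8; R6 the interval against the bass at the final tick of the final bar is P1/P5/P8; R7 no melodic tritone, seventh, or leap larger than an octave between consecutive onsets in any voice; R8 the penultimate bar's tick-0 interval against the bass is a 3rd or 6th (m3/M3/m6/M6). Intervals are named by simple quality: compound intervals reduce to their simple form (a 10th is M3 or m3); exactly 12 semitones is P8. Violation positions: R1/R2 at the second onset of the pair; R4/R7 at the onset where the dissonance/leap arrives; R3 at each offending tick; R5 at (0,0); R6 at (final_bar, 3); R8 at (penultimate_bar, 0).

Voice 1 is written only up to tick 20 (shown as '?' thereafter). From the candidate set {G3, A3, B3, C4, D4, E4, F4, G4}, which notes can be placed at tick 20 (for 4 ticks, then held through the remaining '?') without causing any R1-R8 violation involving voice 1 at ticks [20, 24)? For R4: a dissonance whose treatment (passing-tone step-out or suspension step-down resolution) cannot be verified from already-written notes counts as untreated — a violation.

{B3, D4, E4, G3}

G3: legal
A3: violates R4
B3: legal
C4: violates R4
D4: legal
E4: legal
F4: violates R4
G4: violates R2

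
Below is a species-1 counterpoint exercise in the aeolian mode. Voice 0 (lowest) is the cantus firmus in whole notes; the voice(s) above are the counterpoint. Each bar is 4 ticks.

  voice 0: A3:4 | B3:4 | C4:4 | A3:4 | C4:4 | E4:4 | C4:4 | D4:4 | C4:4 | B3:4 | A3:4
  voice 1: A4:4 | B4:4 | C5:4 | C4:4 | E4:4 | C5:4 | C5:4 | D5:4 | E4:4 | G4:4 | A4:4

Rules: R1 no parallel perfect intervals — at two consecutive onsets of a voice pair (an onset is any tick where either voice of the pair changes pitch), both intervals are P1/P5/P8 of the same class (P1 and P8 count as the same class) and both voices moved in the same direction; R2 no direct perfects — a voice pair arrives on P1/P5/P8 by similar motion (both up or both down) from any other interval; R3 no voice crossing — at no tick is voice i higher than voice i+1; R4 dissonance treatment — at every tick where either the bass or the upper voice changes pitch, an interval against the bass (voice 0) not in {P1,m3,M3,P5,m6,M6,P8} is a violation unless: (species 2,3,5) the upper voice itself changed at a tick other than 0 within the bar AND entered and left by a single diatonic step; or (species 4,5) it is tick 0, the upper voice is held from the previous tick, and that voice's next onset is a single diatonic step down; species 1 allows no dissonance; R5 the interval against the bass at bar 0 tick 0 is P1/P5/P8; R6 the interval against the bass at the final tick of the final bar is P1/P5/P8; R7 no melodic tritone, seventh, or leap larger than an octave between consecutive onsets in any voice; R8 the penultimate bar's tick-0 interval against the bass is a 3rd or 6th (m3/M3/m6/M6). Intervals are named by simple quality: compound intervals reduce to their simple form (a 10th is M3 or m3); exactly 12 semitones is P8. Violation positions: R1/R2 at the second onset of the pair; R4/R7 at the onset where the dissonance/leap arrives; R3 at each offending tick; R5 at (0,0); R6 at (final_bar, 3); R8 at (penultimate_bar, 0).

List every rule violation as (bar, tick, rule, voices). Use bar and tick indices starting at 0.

(1, 0, R1, (0, 1))
(2, 0, R1, (0, 1))
(7, 0, R1, (0, 1))
(8, 0, R7, (1,))

bar 0: v0=A3 v1=A4 downbeat P8
bar 1: v0=B3 v1=B4 downbeat P8
bar 2: v0=C4 v1=C5 downbeat P8
bar 3: v0=A3 v1=C4 downbeat m3
bar 4: v0=C4 v1=E4 downbeat M3
bar 5: v0=E4 v1=C5 downbeat m6
bar 6: v0=C4 v1=C5 downbeat P8
bar 7: v0=D4 v1=D5 downbeat P8
bar 8: v0=C4 v1=E4 downbeat M3
bar 9: v0=B3 v1=G4 downbeat m6
bar 10: v0=A3 v1=A4 downbeat P8
  -> R1 @ bar 1 tick 0 v(0, 1): A3/A4 P8 -> B3/B4 P8 similar
  -> R1 @ bar 2 tick 0 v(0, 1): B3/B4 P8 -> C4/C5 P8 similar
  -> R1 @ bar 7 tick 0 v(0, 1): C4/C5 P8 -> D4/D5 P8 similar
  -> R7 @ bar 8 tick 0 v(1,): D5->E4 leap 10st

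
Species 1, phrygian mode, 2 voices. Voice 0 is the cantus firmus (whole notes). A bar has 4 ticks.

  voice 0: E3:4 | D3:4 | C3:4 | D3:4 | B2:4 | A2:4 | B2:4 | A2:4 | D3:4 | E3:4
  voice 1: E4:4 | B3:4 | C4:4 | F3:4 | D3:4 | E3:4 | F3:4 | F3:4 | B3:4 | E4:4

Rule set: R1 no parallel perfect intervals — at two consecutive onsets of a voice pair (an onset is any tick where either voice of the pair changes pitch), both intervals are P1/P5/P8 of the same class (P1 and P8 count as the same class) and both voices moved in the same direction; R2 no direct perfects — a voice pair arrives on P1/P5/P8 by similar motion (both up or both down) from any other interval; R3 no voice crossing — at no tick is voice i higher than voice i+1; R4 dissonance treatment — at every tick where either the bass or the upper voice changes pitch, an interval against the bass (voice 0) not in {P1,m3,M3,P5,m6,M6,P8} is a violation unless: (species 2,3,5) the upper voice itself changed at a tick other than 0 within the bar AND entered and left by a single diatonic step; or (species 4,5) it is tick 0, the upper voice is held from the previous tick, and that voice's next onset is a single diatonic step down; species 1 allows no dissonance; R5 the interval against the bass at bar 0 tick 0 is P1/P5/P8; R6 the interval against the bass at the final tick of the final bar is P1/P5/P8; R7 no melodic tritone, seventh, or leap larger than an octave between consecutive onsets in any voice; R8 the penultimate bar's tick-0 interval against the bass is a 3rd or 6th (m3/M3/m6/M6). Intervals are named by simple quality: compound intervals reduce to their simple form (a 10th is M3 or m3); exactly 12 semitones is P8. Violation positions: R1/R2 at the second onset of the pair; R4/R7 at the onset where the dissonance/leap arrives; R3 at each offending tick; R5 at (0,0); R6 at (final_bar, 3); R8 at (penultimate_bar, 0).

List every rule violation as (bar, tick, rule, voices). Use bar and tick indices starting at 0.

bar 0: v0=E3 v1=E4 downbeat P8
bar 1: v0=D3 v1=B3 downbeat M6
bar 2: v0=C3 v1=C4 downbeat P8
bar 3: v0=D3 v1=F3 downbeat m3
bar 4: v0=B2 v1=D3 downbeat m3
bar 5: v0=A2 v1=E3 downbeat P5
bar 6: v0=B2 v1=F3 downbeat TT
bar 7: v0=A2 v1=F3 downbeat m6
bar 8: v0=D3 v1=B3 downbeat M6
bar 9: v0=E3 v1=E4 downbeat P8
  -> R4 @ bar 6 tick 0 v(0, 1): B2/F3 TT untreated
  -> R7 @ bar 8 tick 0 v(1,): F3->B3 leap 6st
  -> R2 @ bar 9 tick 0 v(0, 1): D3/B3 M6 -> E3/E4 P8 similar

(6, 0, R4, (0, 1))
(8, 0, R7, (1,))
(9, 0, R2, (0, 1))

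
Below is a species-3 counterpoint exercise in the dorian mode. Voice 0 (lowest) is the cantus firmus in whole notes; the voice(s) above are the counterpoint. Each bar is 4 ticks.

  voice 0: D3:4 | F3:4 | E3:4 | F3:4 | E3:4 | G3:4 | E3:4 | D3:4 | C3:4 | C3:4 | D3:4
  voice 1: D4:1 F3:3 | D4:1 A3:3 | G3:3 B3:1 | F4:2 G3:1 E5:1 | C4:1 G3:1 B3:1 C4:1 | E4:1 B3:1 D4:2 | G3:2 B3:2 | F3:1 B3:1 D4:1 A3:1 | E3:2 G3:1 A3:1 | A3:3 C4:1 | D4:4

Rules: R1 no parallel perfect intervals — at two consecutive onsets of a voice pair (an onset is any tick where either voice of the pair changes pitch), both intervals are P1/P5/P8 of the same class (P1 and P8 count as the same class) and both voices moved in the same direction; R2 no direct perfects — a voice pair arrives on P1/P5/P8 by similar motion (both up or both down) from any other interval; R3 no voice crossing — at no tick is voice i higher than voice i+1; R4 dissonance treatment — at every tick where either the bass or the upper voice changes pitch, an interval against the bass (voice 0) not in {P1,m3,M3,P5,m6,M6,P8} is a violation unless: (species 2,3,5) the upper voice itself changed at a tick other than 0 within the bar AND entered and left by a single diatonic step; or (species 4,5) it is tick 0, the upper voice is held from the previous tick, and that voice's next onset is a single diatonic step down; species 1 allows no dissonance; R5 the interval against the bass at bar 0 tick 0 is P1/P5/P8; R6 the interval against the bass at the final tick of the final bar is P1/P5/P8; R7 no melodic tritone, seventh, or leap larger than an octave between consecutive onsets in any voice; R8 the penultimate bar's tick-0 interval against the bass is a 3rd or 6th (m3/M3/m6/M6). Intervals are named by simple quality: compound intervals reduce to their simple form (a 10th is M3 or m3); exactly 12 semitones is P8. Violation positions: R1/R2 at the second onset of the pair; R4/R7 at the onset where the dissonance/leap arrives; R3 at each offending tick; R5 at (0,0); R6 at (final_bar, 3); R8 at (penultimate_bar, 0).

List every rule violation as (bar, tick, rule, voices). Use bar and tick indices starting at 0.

bar 0: v0=D3 v1=D4 downbeat P8
bar 1: v0=F3 v1=D4 downbeat M6
bar 2: v0=E3 v1=G3 downbeat m3
bar 3: v0=F3 v1=F4 downbeat P8
bar 4: v0=E3 v1=C4 downbeat m6
bar 5: v0=G3 v1=E4 downbeat M6
bar 6: v0=E3 v1=G3 downbeat m3
bar 7: v0=D3 v1=F3 downbeat m3
bar 8: v0=C3 v1=E3 downbeat M3
bar 9: v0=C3 v1=A3 downbeat M6
bar 10: v0=D3 v1=D4 downbeat P8
  -> R2 @ bar 3 tick 0 v(0, 1): E3/B3 P5 -> F3/F4 P8 similar
  -> R7 @ bar 3 tick 0 v(1,): B3->F4 leap 6st
  -> R4 @ bar 3 tick 2 v(0, 1): F3/G3 M2 untreated
  -> R7 @ bar 3 tick 2 v(1,): F4->G3 leap 10st
  -> R4 @ bar 3 tick 3 v(0, 1): F3/E5 M7 untreated
  -> R7 @ bar 3 tick 3 v(1,): G3->E5 leap 21st
  -> R7 @ bar 4 tick 0 v(1,): E5->C4 leap 16st
  -> R7 @ bar 7 tick 0 v(1,): B3->F3 leap 6st
  -> R7 @ bar 7 tick 1 v(1,): F3->B3 leap 6st
  -> R1 @ bar 10 tick 0 v(0, 1): C3/C4 P8 -> D3/D4 P8 similar

(3, 0, R2, (0, 1))
(3, 0, R7, (1,))
(3, 2, R4, (0, 1))
(3, 2, R7, (1,))
(3, 3, R4, (0, 1))
(3, 3, R7, (1,))
(4, 0, R7, (1,))
(7, 0, R7, (1,))
(7, 1, R7, (1,))
(10, 0, R1, (0, 1))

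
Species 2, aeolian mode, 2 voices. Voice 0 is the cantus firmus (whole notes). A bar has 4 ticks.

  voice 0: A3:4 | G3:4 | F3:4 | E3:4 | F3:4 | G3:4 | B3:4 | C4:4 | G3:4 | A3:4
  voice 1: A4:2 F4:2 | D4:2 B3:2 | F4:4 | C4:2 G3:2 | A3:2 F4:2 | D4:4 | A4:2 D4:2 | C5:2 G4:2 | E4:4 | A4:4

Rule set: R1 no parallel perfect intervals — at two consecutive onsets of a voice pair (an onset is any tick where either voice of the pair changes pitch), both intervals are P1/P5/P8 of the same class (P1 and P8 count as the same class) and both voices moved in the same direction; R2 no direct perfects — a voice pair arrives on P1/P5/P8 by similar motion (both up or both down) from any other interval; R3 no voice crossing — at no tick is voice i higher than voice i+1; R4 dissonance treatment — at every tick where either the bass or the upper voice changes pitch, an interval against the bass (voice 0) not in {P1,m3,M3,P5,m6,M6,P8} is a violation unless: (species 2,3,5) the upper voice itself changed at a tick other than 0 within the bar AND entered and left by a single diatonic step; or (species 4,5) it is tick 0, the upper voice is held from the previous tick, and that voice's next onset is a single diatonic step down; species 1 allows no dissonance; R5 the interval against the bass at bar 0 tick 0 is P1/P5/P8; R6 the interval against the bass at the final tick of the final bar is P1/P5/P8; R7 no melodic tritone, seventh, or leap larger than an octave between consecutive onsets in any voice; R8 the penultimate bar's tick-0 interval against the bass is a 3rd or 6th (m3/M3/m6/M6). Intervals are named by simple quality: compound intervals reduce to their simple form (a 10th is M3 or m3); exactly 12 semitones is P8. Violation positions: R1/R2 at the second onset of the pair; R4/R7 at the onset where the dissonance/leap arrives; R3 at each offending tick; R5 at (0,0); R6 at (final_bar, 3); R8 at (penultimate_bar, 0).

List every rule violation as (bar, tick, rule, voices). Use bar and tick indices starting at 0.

(1, 0, R2, (0, 1))
(2, 0, R7, (1,))
(6, 0, R4, (0, 1))
(7, 0, R2, (0, 1))
(7, 0, R7, (1,))
(9, 0, R2, (0, 1))

bar 0: v0=A3 v1=A4 downbeat P8
bar 1: v0=G3 v1=D4 downbeat P5
bar 2: v0=F3 v1=F4 downbeat P8
bar 3: v0=E3 v1=C4 downbeat m6
bar 4: v0=F3 v1=A3 downbeat M3
bar 5: v0=G3 v1=D4 downbeat P5
bar 6: v0=B3 v1=A4 downbeat m7
bar 7: v0=C4 v1=C5 downbeat P8
bar 8: v0=G3 v1=E4 downbeat M6
bar 9: v0=A3 v1=A4 downbeat P8
  -> R2 @ bar 1 tick 0 v(0, 1): A3/F4 m6 -> G3/D4 P5 similar
  -> R7 @ bar 2 tick 0 v(1,): B3->F4 leap 6st
  -> R4 @ bar 6 tick 0 v(0, 1): B3/A4 m7 untreated
  -> R2 @ bar 7 tick 0 v(0, 1): B3/D4 m3 -> C4/C5 P8 similar
  -> R7 @ bar 7 tick 0 v(1,): D4->C5 leap 10st
  -> R2 @ bar 9 tick 0 v(0, 1): G3/E4 M6 -> A3/A4 P8 similar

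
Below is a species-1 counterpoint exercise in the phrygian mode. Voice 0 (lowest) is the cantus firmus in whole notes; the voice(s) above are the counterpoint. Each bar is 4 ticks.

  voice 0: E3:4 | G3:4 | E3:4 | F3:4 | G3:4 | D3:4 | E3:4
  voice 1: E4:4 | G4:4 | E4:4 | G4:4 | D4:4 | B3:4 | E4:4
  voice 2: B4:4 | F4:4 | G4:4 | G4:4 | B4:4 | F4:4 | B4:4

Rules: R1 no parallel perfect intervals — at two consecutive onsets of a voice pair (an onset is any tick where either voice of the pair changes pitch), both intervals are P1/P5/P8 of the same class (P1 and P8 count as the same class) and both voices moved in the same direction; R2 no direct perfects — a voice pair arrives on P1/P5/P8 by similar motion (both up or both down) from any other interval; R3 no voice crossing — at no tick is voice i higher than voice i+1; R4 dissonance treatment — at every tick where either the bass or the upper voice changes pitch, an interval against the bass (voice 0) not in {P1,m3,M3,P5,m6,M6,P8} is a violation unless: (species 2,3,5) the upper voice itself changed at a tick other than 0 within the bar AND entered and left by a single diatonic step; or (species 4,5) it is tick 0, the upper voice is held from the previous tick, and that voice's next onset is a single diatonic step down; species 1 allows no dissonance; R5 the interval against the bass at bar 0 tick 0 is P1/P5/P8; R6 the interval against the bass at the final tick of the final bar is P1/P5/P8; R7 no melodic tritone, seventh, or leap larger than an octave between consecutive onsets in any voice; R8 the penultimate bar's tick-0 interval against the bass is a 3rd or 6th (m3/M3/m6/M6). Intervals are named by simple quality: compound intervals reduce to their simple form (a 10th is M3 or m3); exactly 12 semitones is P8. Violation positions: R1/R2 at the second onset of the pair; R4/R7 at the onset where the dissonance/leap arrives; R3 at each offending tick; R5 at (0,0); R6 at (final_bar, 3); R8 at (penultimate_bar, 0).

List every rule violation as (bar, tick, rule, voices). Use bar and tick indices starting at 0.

(1, 0, R1, (0, 1))
(1, 0, R3, (1, 2))
(1, 0, R4, (0, 2))
(1, 0, R7, (2,))
(1, 1, R3, (1, 2))
(1, 2, R3, (1, 2))
(1, 3, R3, (1, 2))
(2, 0, R1, (0, 1))
(3, 0, R4, (0, 1))
(3, 0, R4, (0, 2))
(5, 0, R7, (2,))
(6, 0, R2, (0, 1))
(6, 0, R2, (0, 2))
(6, 0, R2, (1, 2))
(6, 0, R7, (2,))

bar 0: v0=E3 v1=E4 v2=B4 downbeat P5
bar 1: v0=G3 v1=G4 v2=F4 downbeat m7
bar 2: v0=E3 v1=E4 v2=G4 downbeat m3
bar 3: v0=F3 v1=G4 v2=G4 downbeat M2
bar 4: v0=G3 v1=D4 v2=B4 downbeat M3
bar 5: v0=D3 v1=B3 v2=F4 downbeat m3
bar 6: v0=E3 v1=E4 v2=B4 downbeat P5
  -> R1 @ bar 1 tick 0 v(0, 1): E3/E4 P8 -> G3/G4 P8 similar
  -> R3 @ bar 1 tick 0 v(1, 2): G4 above F4
  -> R4 @ bar 1 tick 0 v(0, 2): G3/F4 m7 untreated
  -> R7 @ bar 1 tick 0 v(2,): B4->F4 leap 6st
  -> R3 @ bar 1 tick 1 v(1, 2): G4 above F4
  -> R3 @ bar 1 tick 2 v(1, 2): G4 above F4
  -> R3 @ bar 1 tick 3 v(1, 2): G4 above F4
  -> R1 @ bar 2 tick 0 v(0, 1): G3/G4 P8 -> E3/E4 P8 similar
  -> R4 @ bar 3 tick 0 v(0, 1): F3/G4 M2 untreated
  -> R4 @ bar 3 tick 0 v(0, 2): F3/G4 M2 untreated
  -> R7 @ bar 5 tick 0 v(2,): B4->F4 leap 6st
  -> R2 @ bar 6 tick 0 v(0, 1): D3/B3 M6 -> E3/E4 P8 similar
  -> R2 @ bar 6 tick 0 v(0, 2): D3/F4 m3 -> E3/B4 P5 similar
  -> R2 @ bar 6 tick 0 v(1, 2): B3/F4 TT -> E4/B4 P5 similar
  -> R7 @ bar 6 tick 0 v(2,): F4->B4 leap 6st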